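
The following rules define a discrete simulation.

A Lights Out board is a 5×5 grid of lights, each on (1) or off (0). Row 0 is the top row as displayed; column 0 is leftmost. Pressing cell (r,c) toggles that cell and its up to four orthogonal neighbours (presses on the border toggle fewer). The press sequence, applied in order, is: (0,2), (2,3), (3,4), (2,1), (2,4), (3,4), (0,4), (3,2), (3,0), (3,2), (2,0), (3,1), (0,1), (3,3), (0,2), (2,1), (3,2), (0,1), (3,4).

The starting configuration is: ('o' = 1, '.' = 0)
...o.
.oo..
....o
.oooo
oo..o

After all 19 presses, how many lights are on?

10

t=0: ...o.
.oo..
....o
.oooo
oo..o
t=1: .oo..
.o...
....o
.oooo
oo..o
t=2: .oo..
.o.o.
..oo.
.oo.o
oo..o
t=3: .oo..
.o.o.
..ooo
.ooo.
oo...
t=4: .oo..
...o.
oo.oo
..oo.
oo...
t=5: .oo..
...oo
oo...
..ooo
oo...
t=6: .oo..
...oo
oo..o
..o..
oo..o
t=7: .oooo
...o.
oo..o
..o..
oo..o
t=8: .oooo
...o.
ooo.o
.o.o.
ooo.o
t=9: .oooo
...o.
.oo.o
o..o.
.oo.o
t=10: .oooo
...o.
.o..o
ooo..
.o..o
t=11: .oooo
o..o.
o...o
.oo..
.o..o
t=12: .oooo
o..o.
oo..o
o....
....o
t=13: o..oo
oo.o.
oo..o
o....
....o
t=14: o..oo
oo.o.
oo.oo
o.ooo
...oo
t=15: ooo.o
oooo.
oo.oo
o.ooo
...oo
t=16: ooo.o
o.oo.
..ooo
ooooo
...oo
t=17: ooo.o
o.oo.
...oo
o...o
..ooo
t=18: ....o
oooo.
...oo
o...o
..ooo
t=19: ....o
oooo.
...o.
o..o.
..oo.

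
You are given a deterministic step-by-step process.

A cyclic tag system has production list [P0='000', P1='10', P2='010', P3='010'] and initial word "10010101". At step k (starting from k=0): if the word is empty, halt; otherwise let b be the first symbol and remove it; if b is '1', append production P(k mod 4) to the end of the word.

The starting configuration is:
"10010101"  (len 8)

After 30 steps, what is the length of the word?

t=0: "10010101"  (len 8)
t=1: "0010101000"  (len 10)
t=2: "010101000"  (len 9)
t=3: "10101000"  (len 8)
t=4: "0101000010"  (len 10)
t=5: "101000010"  (len 9)
t=6: "0100001010"  (len 10)
t=7: "100001010"  (len 9)
t=8: "00001010010"  (len 11)
t=9: "0001010010"  (len 10)
t=10: "001010010"  (len 9)
t=11: "01010010"  (len 8)
t=12: "1010010"  (len 7)
t=13: "010010000"  (len 9)
t=14: "10010000"  (len 8)
t=15: "0010000010"  (len 10)
t=16: "010000010"  (len 9)
t=17: "10000010"  (len 8)
t=18: "000001010"  (len 9)
t=19: "00001010"  (len 8)
t=20: "0001010"  (len 7)
t=21: "001010"  (len 6)
t=22: "01010"  (len 5)
t=23: "1010"  (len 4)
t=24: "010010"  (len 6)
t=25: "10010"  (len 5)
t=26: "001010"  (len 6)
t=27: "01010"  (len 5)
t=28: "1010"  (len 4)
t=29: "010000"  (len 6)
t=30: "10000"  (len 5)

5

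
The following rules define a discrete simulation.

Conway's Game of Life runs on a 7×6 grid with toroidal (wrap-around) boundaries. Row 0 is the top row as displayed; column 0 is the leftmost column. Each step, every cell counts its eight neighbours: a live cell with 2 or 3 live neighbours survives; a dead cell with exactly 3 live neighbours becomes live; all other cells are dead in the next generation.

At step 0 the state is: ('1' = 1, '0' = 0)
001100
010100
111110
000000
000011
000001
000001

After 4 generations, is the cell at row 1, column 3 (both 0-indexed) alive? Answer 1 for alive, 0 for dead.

gen 0: 001100
010100
111110
000000
000011
000001
000001
gen 1: 001110
100000
110110
111000
000011
100001
000010
gen 2: 000111
100000
000100
001000
000010
100000
000010
gen 3: 000111
000101
000000
000100
000000
000001
000110
gen 4: 001001
000101
000010
000000
000000
000010
000100

1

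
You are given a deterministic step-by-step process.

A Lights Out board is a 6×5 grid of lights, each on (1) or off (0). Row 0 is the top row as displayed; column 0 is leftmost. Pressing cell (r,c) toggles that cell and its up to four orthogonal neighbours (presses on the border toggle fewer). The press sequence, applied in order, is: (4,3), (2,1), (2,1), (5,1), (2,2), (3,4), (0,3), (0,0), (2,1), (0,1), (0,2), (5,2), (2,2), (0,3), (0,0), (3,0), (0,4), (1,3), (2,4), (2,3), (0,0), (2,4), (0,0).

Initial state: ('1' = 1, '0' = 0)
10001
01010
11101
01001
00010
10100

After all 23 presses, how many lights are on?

12

t=0: 10001
01010
11101
01001
00010
10100
t=1: 10001
01010
11101
01011
00101
10110
t=2: 10001
00010
00001
00011
00101
10110
t=3: 10001
01010
11101
01011
00101
10110
t=4: 10001
01010
11101
01011
01101
01010
t=5: 10001
01110
10011
01111
01101
01010
t=6: 10001
01110
10010
01100
01100
01010
t=7: 10110
01100
10010
01100
01100
01010
t=8: 01110
11100
10010
01100
01100
01010
t=9: 01110
10100
01110
00100
01100
01010
t=10: 10010
11100
01110
00100
01100
01010
t=11: 11100
11000
01110
00100
01100
01010
t=12: 11100
11000
01110
00100
01000
00100
t=13: 11100
11100
00000
00000
01000
00100
t=14: 11011
11110
00000
00000
01000
00100
t=15: 00011
01110
00000
00000
01000
00100
t=16: 00011
01110
10000
11000
11000
00100
t=17: 00000
01111
10000
11000
11000
00100
t=18: 00010
01000
10010
11000
11000
00100
t=19: 00010
01001
10001
11001
11000
00100
t=20: 00010
01011
10110
11011
11000
00100
t=21: 11010
11011
10110
11011
11000
00100
t=22: 11010
11010
10101
11010
11000
00100
t=23: 00010
01010
10101
11010
11000
00100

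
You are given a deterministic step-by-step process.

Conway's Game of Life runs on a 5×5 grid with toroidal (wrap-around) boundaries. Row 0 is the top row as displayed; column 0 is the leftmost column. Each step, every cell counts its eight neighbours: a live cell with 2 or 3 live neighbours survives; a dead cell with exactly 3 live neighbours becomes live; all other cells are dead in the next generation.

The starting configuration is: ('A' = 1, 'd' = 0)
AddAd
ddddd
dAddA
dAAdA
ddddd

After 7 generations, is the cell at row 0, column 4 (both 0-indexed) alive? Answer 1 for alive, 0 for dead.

step 0: AddAd
ddddd
dAddA
dAAdA
ddddd
step 1: ddddd
AdddA
dAAAd
dAAAd
AAAAA
step 2: ddAdd
AAAAA
ddddd
ddddd
AdddA
step 3: ddAdd
AAAAA
AAAAA
ddddd
ddddd
step 4: AdAdA
ddddd
ddddd
AAAAA
ddddd
step 5: ddddd
ddddd
AAAAA
AAAAA
ddddd
step 6: ddddd
AAAAA
ddddd
ddddd
AAAAA
step 7: ddddd
AAAAA
AAAAA
AAAAA
AAAAA

0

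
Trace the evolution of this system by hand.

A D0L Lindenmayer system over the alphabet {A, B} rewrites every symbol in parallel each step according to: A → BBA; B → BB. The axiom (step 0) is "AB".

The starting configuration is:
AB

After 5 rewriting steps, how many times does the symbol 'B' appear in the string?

[0] AB
[1] BBABB
[2] BBBBBBABBBB
[3] BBBBBBBBBBBBBBABBBBBBBB
[4] BBBBBBBBBBBBBBBBBBBBBBBBBBBBBBABBBBBBBBBBBBBBBB
[5] BBBBBBBBBBBBBBBBBBBBBBBBBBBBBBBBBBBBBBBBBBBBBBBBBBBBBBBBBBBBBBABBBBBBBBBBBBBBBBBBBBBBBBBBBBBBBB

94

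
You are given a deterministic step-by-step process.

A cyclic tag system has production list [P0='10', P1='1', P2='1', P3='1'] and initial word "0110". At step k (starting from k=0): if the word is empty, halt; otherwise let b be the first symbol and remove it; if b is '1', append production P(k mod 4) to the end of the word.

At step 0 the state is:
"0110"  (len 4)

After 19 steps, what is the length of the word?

3

t=0: "0110"  (len 4)
t=1: "110"  (len 3)
t=2: "101"  (len 3)
t=3: "011"  (len 3)
t=4: "11"  (len 2)
t=5: "110"  (len 3)
t=6: "101"  (len 3)
t=7: "011"  (len 3)
t=8: "11"  (len 2)
t=9: "110"  (len 3)
t=10: "101"  (len 3)
t=11: "011"  (len 3)
t=12: "11"  (len 2)
t=13: "110"  (len 3)
t=14: "101"  (len 3)
t=15: "011"  (len 3)
t=16: "11"  (len 2)
t=17: "110"  (len 3)
t=18: "101"  (len 3)
t=19: "011"  (len 3)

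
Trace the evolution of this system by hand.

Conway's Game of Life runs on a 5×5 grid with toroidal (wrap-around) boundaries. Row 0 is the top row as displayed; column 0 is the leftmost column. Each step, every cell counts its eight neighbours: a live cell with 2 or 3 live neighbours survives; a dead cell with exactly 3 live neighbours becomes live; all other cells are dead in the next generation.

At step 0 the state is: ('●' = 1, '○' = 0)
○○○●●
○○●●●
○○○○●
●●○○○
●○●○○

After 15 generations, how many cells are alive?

3

step 0: ○○○●●
○○●●●
○○○○●
●●○○○
●○●○○
step 1: ●●○○○
●○●○○
○●●○●
●●○○●
●○●●○
step 2: ●○○●○
○○●●●
○○●○●
○○○○○
○○●●○
step 3: ○●○○○
●●●○○
○○●○●
○○●○○
○○●●●
step 4: ○○○○●
●○●●○
●○●○○
○●●○●
○●●●○
step 5: ●○○○●
●○●●○
●○○○○
○○○○●
○●○○●
step 6: ○○●○○
●○○●○
●●○●○
○○○○●
○○○●●
step 7: ○○●○○
●○○●○
●●●●○
○○●○○
○○○●●
step 8: ○○●○○
●○○●○
●○○●○
●○○○○
○○●●○
step 9: ○●●○●
○●●●○
●●○○○
○●●●○
○●●●○
step 10: ○○○○●
○○○●●
●○○○●
○○○●●
○○○○●
step 11: ●○○○●
○○○●○
●○○○○
○○○●○
●○○○●
step 12: ●○○●○
●○○○○
○○○○●
●○○○○
●○○●○
step 13: ●●○○○
●○○○○
●○○○●
●○○○○
●●○○○
step 14: ○○○○●
○○○○○
●●○○●
○○○○○
○○○○●
step 15: ○○○○○
○○○○●
●○○○○
○○○○●
○○○○○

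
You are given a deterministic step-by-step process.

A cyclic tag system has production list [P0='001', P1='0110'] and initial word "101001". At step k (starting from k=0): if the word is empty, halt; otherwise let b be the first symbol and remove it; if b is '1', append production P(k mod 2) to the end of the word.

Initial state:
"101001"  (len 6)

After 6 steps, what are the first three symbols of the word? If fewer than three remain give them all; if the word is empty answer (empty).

001

gen 0: "101001"  (len 6)
gen 1: "01001001"  (len 8)
gen 2: "1001001"  (len 7)
gen 3: "001001001"  (len 9)
gen 4: "01001001"  (len 8)
gen 5: "1001001"  (len 7)
gen 6: "0010010110"  (len 10)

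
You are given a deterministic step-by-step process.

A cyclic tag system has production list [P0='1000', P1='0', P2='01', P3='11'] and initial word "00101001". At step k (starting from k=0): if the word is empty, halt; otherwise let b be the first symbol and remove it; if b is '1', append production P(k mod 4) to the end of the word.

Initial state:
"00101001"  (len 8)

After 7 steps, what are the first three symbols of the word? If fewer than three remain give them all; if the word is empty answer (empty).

k=0  "00101001"  (len 8)
k=1  "0101001"  (len 7)
k=2  "101001"  (len 6)
k=3  "0100101"  (len 7)
k=4  "100101"  (len 6)
k=5  "001011000"  (len 9)
k=6  "01011000"  (len 8)
k=7  "1011000"  (len 7)

101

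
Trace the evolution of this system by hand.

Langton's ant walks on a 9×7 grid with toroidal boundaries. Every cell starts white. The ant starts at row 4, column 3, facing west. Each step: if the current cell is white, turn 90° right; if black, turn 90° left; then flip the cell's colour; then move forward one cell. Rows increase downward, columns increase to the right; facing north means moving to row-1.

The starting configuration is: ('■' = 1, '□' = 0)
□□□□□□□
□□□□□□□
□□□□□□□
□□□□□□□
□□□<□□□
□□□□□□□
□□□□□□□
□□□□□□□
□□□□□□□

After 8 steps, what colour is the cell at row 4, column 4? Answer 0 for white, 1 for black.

1

step 0: □□□□□□□
□□□□□□□
□□□□□□□
□□□□□□□
□□□<□□□
□□□□□□□
□□□□□□□
□□□□□□□
□□□□□□□
step 1: □□□□□□□
□□□□□□□
□□□□□□□
□□□^□□□
□□□■□□□
□□□□□□□
□□□□□□□
□□□□□□□
□□□□□□□
step 2: □□□□□□□
□□□□□□□
□□□□□□□
□□□■>□□
□□□■□□□
□□□□□□□
□□□□□□□
□□□□□□□
□□□□□□□
step 3: □□□□□□□
□□□□□□□
□□□□□□□
□□□■■□□
□□□■v□□
□□□□□□□
□□□□□□□
□□□□□□□
□□□□□□□
step 4: □□□□□□□
□□□□□□□
□□□□□□□
□□□■■□□
□□□<■□□
□□□□□□□
□□□□□□□
□□□□□□□
□□□□□□□
step 5: □□□□□□□
□□□□□□□
□□□□□□□
□□□■■□□
□□□□■□□
□□□v□□□
□□□□□□□
□□□□□□□
□□□□□□□
step 6: □□□□□□□
□□□□□□□
□□□□□□□
□□□■■□□
□□□□■□□
□□<■□□□
□□□□□□□
□□□□□□□
□□□□□□□
step 7: □□□□□□□
□□□□□□□
□□□□□□□
□□□■■□□
□□^□■□□
□□■■□□□
□□□□□□□
□□□□□□□
□□□□□□□
step 8: □□□□□□□
□□□□□□□
□□□□□□□
□□□■■□□
□□■>■□□
□□■■□□□
□□□□□□□
□□□□□□□
□□□□□□□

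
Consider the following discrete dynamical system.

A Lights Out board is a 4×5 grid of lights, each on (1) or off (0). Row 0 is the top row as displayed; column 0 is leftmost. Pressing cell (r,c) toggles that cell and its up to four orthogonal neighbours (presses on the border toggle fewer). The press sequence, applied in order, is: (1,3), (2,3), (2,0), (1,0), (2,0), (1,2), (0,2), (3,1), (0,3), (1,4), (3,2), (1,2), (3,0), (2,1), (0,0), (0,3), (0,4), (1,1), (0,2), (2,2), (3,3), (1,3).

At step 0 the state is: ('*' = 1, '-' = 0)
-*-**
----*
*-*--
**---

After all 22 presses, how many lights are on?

0) -*-**
----*
*-*--
**---
1) -*--*
--**-
*-**-
**---
2) -*--*
--*--
*---*
**-*-
3) -*--*
*-*--
-*--*
-*-*-
4) **--*
-**--
**--*
-*-*-
5) **--*
***--
----*
**-*-
6) ***-*
*--*-
--*-*
**-*-
7) *--**
*-**-
--*-*
**-*-
8) *--**
*-**-
-**-*
--**-
9) *-*--
*-*--
-**-*
--**-
10) *-*-*
*-***
-**--
--**-
11) *-*-*
*-***
-*---
-*---
12) *---*
**--*
-**--
-*---
13) *---*
**--*
***--
*----
14) *---*
*---*
-----
**---
15) -*--*
----*
-----
**---
16) -***-
---**
-----
**---
17) -**-*
---*-
-----
**---
18) --*-*
****-
-*---
**---
19) -*-**
**-*-
-*---
**---
20) -*-**
****-
--**-
***--
21) -*-**
****-
--*--
**-**
22) -*--*
**--*
--**-
**-**

11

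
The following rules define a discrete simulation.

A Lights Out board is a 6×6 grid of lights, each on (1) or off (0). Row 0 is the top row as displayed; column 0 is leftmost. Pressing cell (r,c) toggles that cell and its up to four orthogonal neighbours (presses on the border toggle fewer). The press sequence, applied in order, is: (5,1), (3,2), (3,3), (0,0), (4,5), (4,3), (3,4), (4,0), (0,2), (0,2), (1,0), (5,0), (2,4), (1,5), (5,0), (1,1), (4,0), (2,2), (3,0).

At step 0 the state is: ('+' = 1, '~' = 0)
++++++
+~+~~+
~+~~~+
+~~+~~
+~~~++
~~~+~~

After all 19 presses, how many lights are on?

0) ++++++
+~+~~+
~+~~~+
+~~+~~
+~~~++
~~~+~~
1) ++++++
+~+~~+
~+~~~+
+~~+~~
++~~++
++++~~
2) ++++++
+~+~~+
~++~~+
+++~~~
+++~++
++++~~
3) ++++++
+~+~~+
~+++~+
++~++~
++++++
++++~~
4) ~~++++
~~+~~+
~+++~+
++~++~
++++++
++++~~
5) ~~++++
~~+~~+
~+++~+
++~+++
++++~~
++++~+
6) ~~++++
~~+~~+
~+++~+
++~~++
++~~+~
+++~~+
7) ~~++++
~~+~~+
~+++++
++~+~~
++~~~~
+++~~+
8) ~~++++
~~+~~+
~+++++
~+~+~~
~~~~~~
~++~~+
9) ~+~~++
~~~~~+
~+++++
~+~+~~
~~~~~~
~++~~+
10) ~~++++
~~+~~+
~+++++
~+~+~~
~~~~~~
~++~~+
11) +~++++
+++~~+
++++++
~+~+~~
~~~~~~
~++~~+
12) +~++++
+++~~+
++++++
~+~+~~
+~~~~~
+~+~~+
13) +~++++
+++~++
+++~~~
~+~++~
+~~~~~
+~+~~+
14) +~+++~
+++~~~
+++~~+
~+~++~
+~~~~~
+~+~~+
15) +~+++~
+++~~~
+++~~+
~+~++~
~~~~~~
~++~~+
16) +++++~
~~~~~~
+~+~~+
~+~++~
~~~~~~
~++~~+
17) +++++~
~~~~~~
+~+~~+
++~++~
++~~~~
+++~~+
18) +++++~
~~+~~~
++~+~+
+++++~
++~~~~
+++~~+
19) +++++~
~~+~~~
~+~+~+
~~+++~
~+~~~~
+++~~+

17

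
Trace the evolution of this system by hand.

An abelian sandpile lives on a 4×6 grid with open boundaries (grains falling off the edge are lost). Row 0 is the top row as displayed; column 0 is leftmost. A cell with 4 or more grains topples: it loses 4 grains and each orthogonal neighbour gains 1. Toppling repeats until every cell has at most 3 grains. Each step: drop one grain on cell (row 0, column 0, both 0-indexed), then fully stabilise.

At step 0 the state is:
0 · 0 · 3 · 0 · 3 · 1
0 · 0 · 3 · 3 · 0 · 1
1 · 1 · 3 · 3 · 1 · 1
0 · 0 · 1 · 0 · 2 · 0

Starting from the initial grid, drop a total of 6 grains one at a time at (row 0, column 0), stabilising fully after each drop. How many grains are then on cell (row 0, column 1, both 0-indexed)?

0) 0 · 0 · 3 · 0 · 3 · 1
0 · 0 · 3 · 3 · 0 · 1
1 · 1 · 3 · 3 · 1 · 1
0 · 0 · 1 · 0 · 2 · 0
1) 1 · 0 · 3 · 0 · 3 · 1
0 · 0 · 3 · 3 · 0 · 1
1 · 1 · 3 · 3 · 1 · 1
0 · 0 · 1 · 0 · 2 · 0
2) 2 · 0 · 3 · 0 · 3 · 1
0 · 0 · 3 · 3 · 0 · 1
1 · 1 · 3 · 3 · 1 · 1
0 · 0 · 1 · 0 · 2 · 0
3) 3 · 0 · 3 · 0 · 3 · 1
0 · 0 · 3 · 3 · 0 · 1
1 · 1 · 3 · 3 · 1 · 1
0 · 0 · 1 · 0 · 2 · 0
4) 0 · 1 · 3 · 0 · 3 · 1
1 · 0 · 3 · 3 · 0 · 1
1 · 1 · 3 · 3 · 1 · 1
0 · 0 · 1 · 0 · 2 · 0
5) 1 · 1 · 3 · 0 · 3 · 1
1 · 0 · 3 · 3 · 0 · 1
1 · 1 · 3 · 3 · 1 · 1
0 · 0 · 1 · 0 · 2 · 0
6) 2 · 1 · 3 · 0 · 3 · 1
1 · 0 · 3 · 3 · 0 · 1
1 · 1 · 3 · 3 · 1 · 1
0 · 0 · 1 · 0 · 2 · 0

1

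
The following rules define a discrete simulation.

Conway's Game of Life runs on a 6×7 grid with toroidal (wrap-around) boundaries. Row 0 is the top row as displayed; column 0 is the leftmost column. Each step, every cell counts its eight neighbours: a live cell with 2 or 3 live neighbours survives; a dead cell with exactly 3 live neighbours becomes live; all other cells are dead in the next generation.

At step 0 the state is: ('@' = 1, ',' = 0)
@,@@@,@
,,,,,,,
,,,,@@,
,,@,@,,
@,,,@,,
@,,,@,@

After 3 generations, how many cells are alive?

gen 0: @,@@@,@
,,,,,,,
,,,,@@,
,,@,@,,
@,,,@,,
@,,,@,@
gen 1: @@,@@,@
,,,,,,@
,,,@@@,
,,,,@,,
@@,,@,@
,,,,@,,
gen 2: @,,@@,@
,,@,,,@
,,,@@@,
@,,,,,@
@,,@@,,
,,@,@,,
gen 3: @@@,@,@
@,@,,,@
@,,@@@,
@,,,,,@
@@,@@@@
@@@,,,@

24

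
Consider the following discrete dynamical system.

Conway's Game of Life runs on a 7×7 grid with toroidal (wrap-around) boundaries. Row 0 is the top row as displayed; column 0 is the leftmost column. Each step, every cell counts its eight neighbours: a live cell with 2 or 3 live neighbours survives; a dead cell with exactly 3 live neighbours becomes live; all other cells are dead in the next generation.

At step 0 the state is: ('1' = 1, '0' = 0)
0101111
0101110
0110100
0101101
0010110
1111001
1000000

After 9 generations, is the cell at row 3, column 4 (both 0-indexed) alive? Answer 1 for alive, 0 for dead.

0) 0101111
0101110
0110100
0101101
0010110
1111001
1000000
1) 0101001
0100001
0100000
1100000
0000000
1011111
0000000
2) 0010000
0100000
0110000
1100000
0011110
0001111
0100000
3) 0110000
0100000
0010000
1000100
1110000
0000001
0011110
4) 0100100
0100000
0100000
1011000
1100001
1000111
0111110
5) 1100110
1110000
1100000
0010001
0011100
0000000
0110000
6) 0001001
0010000
0000001
1010000
0011000
0100000
1110000
7) 1001000
0000000
0100000
0111000
0011000
1001000
1110000
8) 1010000
0000000
0100000
0101000
0000100
1001000
1011001
9) 1011001
0100000
0010000
0010000
0011100
1111101
1011001

0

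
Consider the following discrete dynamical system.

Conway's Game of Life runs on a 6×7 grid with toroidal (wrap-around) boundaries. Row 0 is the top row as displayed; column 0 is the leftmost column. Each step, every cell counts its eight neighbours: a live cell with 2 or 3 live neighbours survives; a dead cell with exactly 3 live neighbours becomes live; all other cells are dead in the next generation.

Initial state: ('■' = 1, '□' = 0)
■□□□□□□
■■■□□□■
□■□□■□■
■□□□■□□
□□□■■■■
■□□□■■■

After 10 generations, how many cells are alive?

step 0: ■□□□□□□
■■■□□□■
□■□□■□■
■□□□■□□
□□□■■■■
■□□□■■■
step 1: □□□□□□□
□□■□□■■
□□■■□□■
■□□□□□□
□□□■□□□
■□□■□□□
step 2: □□□□□□■
□□■■□■■
■■■■□■■
□□■■□□□
□□□□□□□
□□□□□□□
step 3: □□□□□■■
□□□■□□□
■□□□□■□
■□□■■□■
□□□□□□□
□□□□□□□
step 4: □□□□□□□
□□□□■■□
■□□■□■□
■□□□■■■
□□□□□□□
□□□□□□□
step 5: □□□□□□□
□□□□■■■
■□□■□□□
■□□□■■□
□□□□□■■
□□□□□□□
step 6: □□□□□■□
□□□□■■■
■□□■□□□
■□□□■■□
□□□□■■■
□□□□□□□
step 7: □□□□■■■
□□□□■■■
■□□■□□□
■□□■□□□
□□□□■□■
□□□□■□■
step 8: ■□□■□□□
■□□■□□□
■□□■□■□
■□□■■□■
■□□■■□■
■□□■■□■
step 9: ■■■■□□□
■■■■□□□
■■■■□■□
□■■□□□□
□■■□□□□
□■■□□□□
step 10: □□□□□□□
□□□□□□□
□□□□■□■
□□□□□□□
■□□■□□□
□□□□□□□

4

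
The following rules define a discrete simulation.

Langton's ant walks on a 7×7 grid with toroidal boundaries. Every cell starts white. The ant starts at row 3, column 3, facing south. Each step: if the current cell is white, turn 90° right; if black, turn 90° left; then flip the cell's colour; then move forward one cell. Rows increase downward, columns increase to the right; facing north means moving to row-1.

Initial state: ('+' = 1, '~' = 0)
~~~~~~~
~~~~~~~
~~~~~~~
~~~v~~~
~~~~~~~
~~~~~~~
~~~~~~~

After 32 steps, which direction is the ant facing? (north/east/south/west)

0) ~~~~~~~
~~~~~~~
~~~~~~~
~~~v~~~
~~~~~~~
~~~~~~~
~~~~~~~
1) ~~~~~~~
~~~~~~~
~~~~~~~
~~<+~~~
~~~~~~~
~~~~~~~
~~~~~~~
2) ~~~~~~~
~~~~~~~
~~^~~~~
~~++~~~
~~~~~~~
~~~~~~~
~~~~~~~
3) ~~~~~~~
~~~~~~~
~~+>~~~
~~++~~~
~~~~~~~
~~~~~~~
~~~~~~~
4) ~~~~~~~
~~~~~~~
~~++~~~
~~+v~~~
~~~~~~~
~~~~~~~
~~~~~~~
5) ~~~~~~~
~~~~~~~
~~++~~~
~~+~>~~
~~~~~~~
~~~~~~~
~~~~~~~
6) ~~~~~~~
~~~~~~~
~~++~~~
~~+~+~~
~~~~v~~
~~~~~~~
~~~~~~~
7) ~~~~~~~
~~~~~~~
~~++~~~
~~+~+~~
~~~<+~~
~~~~~~~
~~~~~~~
8) ~~~~~~~
~~~~~~~
~~++~~~
~~+^+~~
~~~++~~
~~~~~~~
~~~~~~~
9) ~~~~~~~
~~~~~~~
~~++~~~
~~++>~~
~~~++~~
~~~~~~~
~~~~~~~
10) ~~~~~~~
~~~~~~~
~~++^~~
~~++~~~
~~~++~~
~~~~~~~
~~~~~~~
11) ~~~~~~~
~~~~~~~
~~+++>~
~~++~~~
~~~++~~
~~~~~~~
~~~~~~~
12) ~~~~~~~
~~~~~~~
~~++++~
~~++~v~
~~~++~~
~~~~~~~
~~~~~~~
13) ~~~~~~~
~~~~~~~
~~++++~
~~++<+~
~~~++~~
~~~~~~~
~~~~~~~
14) ~~~~~~~
~~~~~~~
~~++^+~
~~++++~
~~~++~~
~~~~~~~
~~~~~~~
15) ~~~~~~~
~~~~~~~
~~+<~+~
~~++++~
~~~++~~
~~~~~~~
~~~~~~~
16) ~~~~~~~
~~~~~~~
~~+~~+~
~~+v++~
~~~++~~
~~~~~~~
~~~~~~~
17) ~~~~~~~
~~~~~~~
~~+~~+~
~~+~>+~
~~~++~~
~~~~~~~
~~~~~~~
18) ~~~~~~~
~~~~~~~
~~+~^+~
~~+~~+~
~~~++~~
~~~~~~~
~~~~~~~
19) ~~~~~~~
~~~~~~~
~~+~+>~
~~+~~+~
~~~++~~
~~~~~~~
~~~~~~~
20) ~~~~~~~
~~~~~^~
~~+~+~~
~~+~~+~
~~~++~~
~~~~~~~
~~~~~~~
21) ~~~~~~~
~~~~~+>
~~+~+~~
~~+~~+~
~~~++~~
~~~~~~~
~~~~~~~
22) ~~~~~~~
~~~~~++
~~+~+~v
~~+~~+~
~~~++~~
~~~~~~~
~~~~~~~
23) ~~~~~~~
~~~~~++
~~+~+<+
~~+~~+~
~~~++~~
~~~~~~~
~~~~~~~
24) ~~~~~~~
~~~~~^+
~~+~+++
~~+~~+~
~~~++~~
~~~~~~~
~~~~~~~
25) ~~~~~~~
~~~~<~+
~~+~+++
~~+~~+~
~~~++~~
~~~~~~~
~~~~~~~
26) ~~~~^~~
~~~~+~+
~~+~+++
~~+~~+~
~~~++~~
~~~~~~~
~~~~~~~
27) ~~~~+>~
~~~~+~+
~~+~+++
~~+~~+~
~~~++~~
~~~~~~~
~~~~~~~
28) ~~~~++~
~~~~+v+
~~+~+++
~~+~~+~
~~~++~~
~~~~~~~
~~~~~~~
29) ~~~~++~
~~~~<++
~~+~+++
~~+~~+~
~~~++~~
~~~~~~~
~~~~~~~
30) ~~~~++~
~~~~~++
~~+~v++
~~+~~+~
~~~++~~
~~~~~~~
~~~~~~~
31) ~~~~++~
~~~~~++
~~+~~>+
~~+~~+~
~~~++~~
~~~~~~~
~~~~~~~
32) ~~~~++~
~~~~~^+
~~+~~~+
~~+~~+~
~~~++~~
~~~~~~~
~~~~~~~

north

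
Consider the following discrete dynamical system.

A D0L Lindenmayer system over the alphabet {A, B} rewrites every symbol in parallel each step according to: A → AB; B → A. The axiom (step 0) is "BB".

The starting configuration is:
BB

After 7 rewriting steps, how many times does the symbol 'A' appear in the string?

step 0: BB
step 1: AA
step 2: ABAB
step 3: ABAABA
step 4: ABAABABAAB
step 5: ABAABABAABAABABA
step 6: ABAABABAABAABABAABABAABAAB
step 7: ABAABABAABAABABAABABAABAABABAABAABABAABABA

26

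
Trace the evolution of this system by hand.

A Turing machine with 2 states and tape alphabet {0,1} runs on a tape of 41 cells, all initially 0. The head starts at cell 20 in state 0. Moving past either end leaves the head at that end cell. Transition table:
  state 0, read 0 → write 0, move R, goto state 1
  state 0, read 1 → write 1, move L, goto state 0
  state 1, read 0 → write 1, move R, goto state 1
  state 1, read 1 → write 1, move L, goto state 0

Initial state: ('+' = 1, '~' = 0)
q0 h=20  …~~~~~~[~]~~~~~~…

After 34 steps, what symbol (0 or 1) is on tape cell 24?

0) q0 h=20  …~~~~~~[~]~~~~~~…
1) q1 h=21  …~~~~~~[~]~~~~~~…
2) q1 h=22  …~~~~~+[~]~~~~~~…
3) q1 h=23  …~~~~++[~]~~~~~~…
4) q1 h=24  …~~~+++[~]~~~~~~…
5) q1 h=25  …~~++++[~]~~~~~~…
6) q1 h=26  …~+++++[~]~~~~~~…
7) q1 h=27  …++++++[~]~~~~~~…
8) q1 h=28  …++++++[~]~~~~~~…
9) q1 h=29  …++++++[~]~~~~~~…
10) q1 h=30  …++++++[~]~~~~~~…
11) q1 h=31  …++++++[~]~~~~~~…
12) q1 h=32  …++++++[~]~~~~~~…
13) q1 h=33  …++++++[~]~~~~~~…
14) q1 h=34  …++++++[~]~~~~~~|
15) q1 h=35  …++++++[~]~~~~~|
16) q1 h=36  …++++++[~]~~~~|
17) q1 h=37  …++++++[~]~~~|
18) q1 h=38  …++++++[~]~~|
19) q1 h=39  …++++++[~]~|
20) q1 h=40  …++++++[~]|
21) q1 h=40  …++++++[+]|
22) q0 h=39  …++++++[+]+|
23) q0 h=38  …++++++[+]++|
24) q0 h=37  …++++++[+]+++|
25) q0 h=36  …++++++[+]++++|
26) q0 h=35  …++++++[+]+++++|
27) q0 h=34  …++++++[+]++++++|
28) q0 h=33  …++++++[+]++++++…
29) q0 h=32  …++++++[+]++++++…
30) q0 h=31  …++++++[+]++++++…
31) q0 h=30  …++++++[+]++++++…
32) q0 h=29  …++++++[+]++++++…
33) q0 h=28  …++++++[+]++++++…
34) q0 h=27  …++++++[+]++++++…

1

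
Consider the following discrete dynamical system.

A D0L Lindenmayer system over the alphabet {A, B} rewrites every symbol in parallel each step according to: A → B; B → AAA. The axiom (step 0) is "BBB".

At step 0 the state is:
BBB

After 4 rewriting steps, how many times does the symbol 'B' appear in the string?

gen 0: BBB
gen 1: AAAAAAAAA
gen 2: BBBBBBBBB
gen 3: AAAAAAAAAAAAAAAAAAAAAAAAAAA
gen 4: BBBBBBBBBBBBBBBBBBBBBBBBBBB

27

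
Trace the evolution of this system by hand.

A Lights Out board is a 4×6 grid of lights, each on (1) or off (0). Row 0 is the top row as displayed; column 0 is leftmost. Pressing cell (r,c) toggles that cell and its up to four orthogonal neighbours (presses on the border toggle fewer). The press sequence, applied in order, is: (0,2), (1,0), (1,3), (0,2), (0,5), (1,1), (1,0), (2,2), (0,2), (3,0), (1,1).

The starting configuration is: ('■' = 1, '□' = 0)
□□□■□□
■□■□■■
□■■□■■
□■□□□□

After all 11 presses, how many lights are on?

k=0  □□□■□□
■□■□■■
□■■□■■
□■□□□□
k=1  □■■□□□
■□□□■■
□■■□■■
□■□□□□
k=2  ■■■□□□
□■□□■■
■■■□■■
□■□□□□
k=3  ■■■■□□
□■■■□■
■■■■■■
□■□□□□
k=4  ■□□□□□
□■□■□■
■■■■■■
□■□□□□
k=5  ■□□□■■
□■□■□□
■■■■■■
□■□□□□
k=6  ■■□□■■
■□■■□□
■□■■■■
□■□□□□
k=7  □■□□■■
□■■■□□
□□■■■■
□■□□□□
k=8  □■□□■■
□■□■□□
□■□□■■
□■■□□□
k=9  □□■■■■
□■■■□□
□■□□■■
□■■□□□
k=10  □□■■■■
□■■■□□
■■□□■■
■□■□□□
k=11  □■■■■■
■□□■□□
■□□□■■
■□■□□□

12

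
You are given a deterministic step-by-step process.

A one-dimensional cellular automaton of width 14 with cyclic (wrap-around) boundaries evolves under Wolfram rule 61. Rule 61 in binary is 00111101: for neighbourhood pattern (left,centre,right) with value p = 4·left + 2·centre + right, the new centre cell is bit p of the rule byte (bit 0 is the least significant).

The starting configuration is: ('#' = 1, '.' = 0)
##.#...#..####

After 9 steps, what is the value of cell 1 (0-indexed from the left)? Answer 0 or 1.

k=0  ##.#...#..####
k=1  ..####.##.#...
k=2  #.#...##.#####
k=3  .####.#.##....
k=4  .#...####.####
k=5  ####.#...##...
k=6  #...####.#.##.
k=7  ###.#...####.#
k=8  ...####.#...##
k=9  ##.#...####.#.

1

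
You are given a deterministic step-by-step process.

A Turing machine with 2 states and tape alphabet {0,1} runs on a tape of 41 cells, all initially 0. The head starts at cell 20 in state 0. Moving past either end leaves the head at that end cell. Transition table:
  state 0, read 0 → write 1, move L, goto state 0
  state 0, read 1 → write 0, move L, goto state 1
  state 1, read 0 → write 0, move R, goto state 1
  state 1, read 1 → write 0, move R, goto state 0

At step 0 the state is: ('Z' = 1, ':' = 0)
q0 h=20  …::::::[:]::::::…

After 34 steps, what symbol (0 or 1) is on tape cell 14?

0) q0 h=20  …::::::[:]::::::…
1) q0 h=19  …::::::[:]Z:::::…
2) q0 h=18  …::::::[:]ZZ::::…
3) q0 h=17  …::::::[:]ZZZ:::…
4) q0 h=16  …::::::[:]ZZZZ::…
5) q0 h=15  …::::::[:]ZZZZZ:…
6) q0 h=14  …::::::[:]ZZZZZZ…
7) q0 h=13  …::::::[:]ZZZZZZ…
8) q0 h=12  …::::::[:]ZZZZZZ…
9) q0 h=11  …::::::[:]ZZZZZZ…
10) q0 h=10  …::::::[:]ZZZZZZ…
11) q0 h= 9  …::::::[:]ZZZZZZ…
12) q0 h= 8  …::::::[:]ZZZZZZ…
13) q0 h= 7  …::::::[:]ZZZZZZ…
14) q0 h= 6  |::::::[:]ZZZZZZ…
15) q0 h= 5  |:::::[:]ZZZZZZ…
16) q0 h= 4  |::::[:]ZZZZZZ…
17) q0 h= 3  |:::[:]ZZZZZZ…
18) q0 h= 2  |::[:]ZZZZZZ…
19) q0 h= 1  |:[:]ZZZZZZ…
20) q0 h= 0  |[:]ZZZZZZ…
21) q0 h= 0  |[Z]ZZZZZZ…
22) q1 h= 0  |[:]ZZZZZZ…
23) q1 h= 1  |:[Z]ZZZZZZ…
24) q0 h= 2  |::[Z]ZZZZZZ…
25) q1 h= 1  |:[:]:ZZZZZ…
26) q1 h= 2  |::[:]ZZZZZZ…
27) q1 h= 3  |:::[Z]ZZZZZZ…
28) q0 h= 4  |::::[Z]ZZZZZZ…
29) q1 h= 3  |:::[:]:ZZZZZ…
30) q1 h= 4  |::::[:]ZZZZZZ…
31) q1 h= 5  |:::::[Z]ZZZZZZ…
32) q0 h= 6  |::::::[Z]ZZZZZZ…
33) q1 h= 5  |:::::[:]:ZZZZZ…
34) q1 h= 6  |::::::[:]ZZZZZZ…

1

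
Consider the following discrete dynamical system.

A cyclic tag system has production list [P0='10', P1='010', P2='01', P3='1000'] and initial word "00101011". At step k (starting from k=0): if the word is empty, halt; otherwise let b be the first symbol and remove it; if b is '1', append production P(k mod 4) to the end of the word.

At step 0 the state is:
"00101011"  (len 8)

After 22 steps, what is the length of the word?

t=0: "00101011"  (len 8)
t=1: "0101011"  (len 7)
t=2: "101011"  (len 6)
t=3: "0101101"  (len 7)
t=4: "101101"  (len 6)
t=5: "0110110"  (len 7)
t=6: "110110"  (len 6)
t=7: "1011001"  (len 7)
t=8: "0110011000"  (len 10)
t=9: "110011000"  (len 9)
t=10: "10011000010"  (len 11)
t=11: "001100001001"  (len 12)
t=12: "01100001001"  (len 11)
t=13: "1100001001"  (len 10)
t=14: "100001001010"  (len 12)
t=15: "0000100101001"  (len 13)
t=16: "000100101001"  (len 12)
t=17: "00100101001"  (len 11)
t=18: "0100101001"  (len 10)
t=19: "100101001"  (len 9)
t=20: "001010011000"  (len 12)
t=21: "01010011000"  (len 11)
t=22: "1010011000"  (len 10)

10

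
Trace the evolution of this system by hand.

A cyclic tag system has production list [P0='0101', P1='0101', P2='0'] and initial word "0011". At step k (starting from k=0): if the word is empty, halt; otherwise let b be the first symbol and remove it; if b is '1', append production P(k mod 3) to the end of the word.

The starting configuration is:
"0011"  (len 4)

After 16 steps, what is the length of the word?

gen 0: "0011"  (len 4)
gen 1: "011"  (len 3)
gen 2: "11"  (len 2)
gen 3: "10"  (len 2)
gen 4: "00101"  (len 5)
gen 5: "0101"  (len 4)
gen 6: "101"  (len 3)
gen 7: "010101"  (len 6)
gen 8: "10101"  (len 5)
gen 9: "01010"  (len 5)
gen 10: "1010"  (len 4)
gen 11: "0100101"  (len 7)
gen 12: "100101"  (len 6)
gen 13: "001010101"  (len 9)
gen 14: "01010101"  (len 8)
gen 15: "1010101"  (len 7)
gen 16: "0101010101"  (len 10)

10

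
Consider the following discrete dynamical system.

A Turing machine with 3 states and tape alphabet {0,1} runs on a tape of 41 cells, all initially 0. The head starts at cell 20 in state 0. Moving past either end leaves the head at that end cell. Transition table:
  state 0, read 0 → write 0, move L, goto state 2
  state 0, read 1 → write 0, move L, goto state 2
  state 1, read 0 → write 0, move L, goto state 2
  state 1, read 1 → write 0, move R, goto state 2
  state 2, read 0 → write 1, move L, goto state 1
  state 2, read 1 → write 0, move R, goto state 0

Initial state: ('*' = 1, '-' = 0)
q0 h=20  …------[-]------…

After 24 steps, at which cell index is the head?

t=0: q0 h=20  …------[-]------…
t=1: q2 h=19  …------[-]------…
t=2: q1 h=18  …------[-]*-----…
t=3: q2 h=17  …------[-]-*----…
t=4: q1 h=16  …------[-]*-*---…
t=5: q2 h=15  …------[-]-*-*--…
t=6: q1 h=14  …------[-]*-*-*-…
t=7: q2 h=13  …------[-]-*-*-*…
t=8: q1 h=12  …------[-]*-*-*-…
t=9: q2 h=11  …------[-]-*-*-*…
t=10: q1 h=10  …------[-]*-*-*-…
t=11: q2 h= 9  …------[-]-*-*-*…
t=12: q1 h= 8  …------[-]*-*-*-…
t=13: q2 h= 7  …------[-]-*-*-*…
t=14: q1 h= 6  |------[-]*-*-*-…
t=15: q2 h= 5  |-----[-]-*-*-*…
t=16: q1 h= 4  |----[-]*-*-*-…
t=17: q2 h= 3  |---[-]-*-*-*…
t=18: q1 h= 2  |--[-]*-*-*-…
t=19: q2 h= 1  |-[-]-*-*-*…
t=20: q1 h= 0  |[-]*-*-*-…
t=21: q2 h= 0  |[-]*-*-*-…
t=22: q1 h= 0  |[*]*-*-*-…
t=23: q2 h= 1  |-[*]-*-*-*…
t=24: q0 h= 2  |--[-]*-*-*-…

2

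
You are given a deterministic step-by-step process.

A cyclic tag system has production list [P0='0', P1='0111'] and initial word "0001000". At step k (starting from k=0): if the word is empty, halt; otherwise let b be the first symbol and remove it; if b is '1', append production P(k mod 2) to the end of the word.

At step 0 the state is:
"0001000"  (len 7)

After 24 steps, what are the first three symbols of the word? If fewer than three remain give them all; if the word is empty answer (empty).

110

t=0: "0001000"  (len 7)
t=1: "001000"  (len 6)
t=2: "01000"  (len 5)
t=3: "1000"  (len 4)
t=4: "0000111"  (len 7)
t=5: "000111"  (len 6)
t=6: "00111"  (len 5)
t=7: "0111"  (len 4)
t=8: "111"  (len 3)
t=9: "110"  (len 3)
t=10: "100111"  (len 6)
t=11: "001110"  (len 6)
t=12: "01110"  (len 5)
t=13: "1110"  (len 4)
t=14: "1100111"  (len 7)
t=15: "1001110"  (len 7)
t=16: "0011100111"  (len 10)
t=17: "011100111"  (len 9)
t=18: "11100111"  (len 8)
t=19: "11001110"  (len 8)
t=20: "10011100111"  (len 11)
t=21: "00111001110"  (len 11)
t=22: "0111001110"  (len 10)
t=23: "111001110"  (len 9)
t=24: "110011100111"  (len 12)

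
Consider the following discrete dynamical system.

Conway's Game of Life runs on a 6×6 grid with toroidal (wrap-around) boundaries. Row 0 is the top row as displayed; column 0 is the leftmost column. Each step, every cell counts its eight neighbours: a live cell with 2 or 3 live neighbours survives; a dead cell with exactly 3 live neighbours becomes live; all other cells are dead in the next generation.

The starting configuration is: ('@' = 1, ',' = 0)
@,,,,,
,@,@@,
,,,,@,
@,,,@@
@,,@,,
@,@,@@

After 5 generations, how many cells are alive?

16

t=0: @,,,,,
,@,@@,
,,,,@,
@,,,@@
@,,@,,
@,@,@@
t=1: @,@,,,
,,,@@@
@,,,,,
@,,@@,
,,,@,,
@,,@@,
t=2: @@@,,,
@@,@@@
@,,,,,
,,,@@@
,,@,,,
,@@@@@
t=3: ,,,,,,
,,,@@,
,@@,,,
,,,@@@
@@,,,,
,,,,@@
t=4: ,,,@,@
,,@@,,
,,@,,@
,,,@@@
@,,@,,
@,,,,@
t=5: @,@@,@
,,@@,,
,,@,,@
@,@@,@
@,,@,,
@,,,,@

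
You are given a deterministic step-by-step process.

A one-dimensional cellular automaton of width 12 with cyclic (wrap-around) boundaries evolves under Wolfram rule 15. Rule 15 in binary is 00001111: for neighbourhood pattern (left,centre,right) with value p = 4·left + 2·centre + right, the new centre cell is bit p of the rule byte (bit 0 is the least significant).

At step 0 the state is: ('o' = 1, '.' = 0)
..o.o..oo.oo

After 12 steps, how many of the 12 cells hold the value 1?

6

[0] ..o.o..oo.oo
[1] .oo.o.oo..o.
[2] oo..o.o..oo.
[3] o..oo.o.oo..
[4] o.oo..o.o..o
[5] ..o..oo.o.oo
[6] .oo.oo..o.o.
[7] oo..o..oo.o.
[8] o..oo.oo..o.
[9] o.oo..o..oo.
[10] o.o..oo.oo..
[11] o.o.oo..o..o
[12] ..o.o..oo.oo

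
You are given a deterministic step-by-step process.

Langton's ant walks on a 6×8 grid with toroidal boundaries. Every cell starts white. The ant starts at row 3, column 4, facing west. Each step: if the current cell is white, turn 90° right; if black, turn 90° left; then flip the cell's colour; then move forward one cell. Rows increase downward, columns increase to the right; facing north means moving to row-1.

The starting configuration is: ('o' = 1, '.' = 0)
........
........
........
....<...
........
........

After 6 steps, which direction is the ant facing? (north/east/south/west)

west

t=0: ........
........
........
....<...
........
........
t=1: ........
........
....^...
....o...
........
........
t=2: ........
........
....o>..
....o...
........
........
t=3: ........
........
....oo..
....ov..
........
........
t=4: ........
........
....oo..
....<o..
........
........
t=5: ........
........
....oo..
.....o..
....v...
........
t=6: ........
........
....oo..
.....o..
...<o...
........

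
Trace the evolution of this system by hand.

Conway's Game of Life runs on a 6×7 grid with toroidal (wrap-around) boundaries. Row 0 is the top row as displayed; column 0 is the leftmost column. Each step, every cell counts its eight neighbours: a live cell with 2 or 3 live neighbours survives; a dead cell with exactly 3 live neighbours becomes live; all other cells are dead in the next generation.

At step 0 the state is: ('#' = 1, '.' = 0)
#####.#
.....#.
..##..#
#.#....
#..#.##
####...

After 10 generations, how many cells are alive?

14

gen 0: #####.#
.....#.
..##..#
#.#....
#..#.##
####...
gen 1: ....###
.....#.
.###..#
#.#.##.
...##..
.......
gen 2: ....###
#.##...
####..#
#....##
...###.
...#...
gen 3: ..#.###
.......
...###.
.......
...#.#.
...#..#
gen 4: ...####
......#
....#..
...#.#.
....#..
..##..#
gen 5: #.###.#
...#..#
....##.
...#.#.
..#.##.
..#...#
gen 6: ###.#.#
#.#...#
...#.##
...#..#
..#.###
#.#...#
gen 7: ..#....
..#.#..
..####.
#.##...
.##.#..
..#.#..
gen 8: .##....
.##.##.
.....#.
.....#.
....#..
..#....
gen 9: .......
.#####.
.....##
....##.
.......
.###...
gen 10: .......
..#####
..#...#
....###
..###..
..#....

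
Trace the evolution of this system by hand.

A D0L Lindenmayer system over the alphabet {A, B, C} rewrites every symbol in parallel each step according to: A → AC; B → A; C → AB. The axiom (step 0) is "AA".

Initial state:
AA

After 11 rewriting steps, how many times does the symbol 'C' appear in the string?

548

[0] AA
[1] ACAC
[2] ACABACAB
[3] ACABACAACABACA
[4] ACABACAACABACACABACAACABAC
[5] ACABACAACABACACABACAACABACABACAACABACACABACAACAB
[6] ACABACAACABACACABACAACABACABACAACABACACABACAACABACAACABACACABACAACABACABACAACABACACABACA
[7] ACABACAACABACACABACAACABACABACAACABACACABACAACABACAACABACA…BACABACAACABACACABACAACABACAACABACACABACAACABACABACAACABAC  (len 162)
[8] ACABACAACABACACABACAACABACABACAACABACACABACAACABACAACABACA…BACACABACAACABACABACAACABACACABACAACABACAACABACACABACAACAB  (len 298)
[9] ACABACAACABACACABACAACABACABACAACABACACABACAACABACAACABACA…BACABACAACABACACABACAACABACACABACAACABACABACAACABACACABACA  (len 548)
[10] ACABACAACABACACABACAACABACABACAACABACACABACAACABACAACABACA…BACABACAACABACACABACAACABACAACABACACABACAACABACABACAACABAC  (len 1008)
[11] ACABACAACABACACABACAACABACABACAACABACACABACAACABACAACABACA…BACACABACAACABACABACAACABACACABACAACABACAACABACACABACAACAB  (len 1854)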